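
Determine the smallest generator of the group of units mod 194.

5

φ(194) = φ(2)·φ(97) = 1·96 = 96 = 2^5 · 3.
Test candidates g = 2, 3, … against the prime factors q ∈ {2, 3} of φ(194): g is a generator iff g^(96/q) ≢ 1 for every such q.
g = 2: gcd(2, 194) = 2 > 1, not a unit — skip.
g = 3: 3^48 ≡ 1 — hits 1, so not a primitive root.
g = 4: gcd(4, 194) = 2 > 1, not a unit — skip.
g = 5: 5^48 ≡ 193; 5^32 ≡ 35 — none is 1, so 5 is a primitive root.
Hence the least primitive root of 194 is 5.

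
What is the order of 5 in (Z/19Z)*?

The order of 5 must divide φ(19) = 19 − 1 = 18 = 2 · 3^2.
Divisors of 18: 1, 2, 3, 6, 9, 18.
Evaluate successive powers at the divisors of 18:
5^1 ≡ 5 (mod 19)
5^2 ≡ 6 (mod 19)
5^3 ≡ 11 (mod 19)
5^6 ≡ 7 (mod 19)
5^9 ≡ 1 (mod 19) ✓
Hence ord(5) = 9.

9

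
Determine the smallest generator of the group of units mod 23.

5

φ(23) = 23 − 1 = 22 = 2 · 11.
g is a primitive root iff g^(22/q) ≢ 1 (mod 23) for each prime q ∈ {2, 11}.
g = 2: 2^11 ≡ 1 — hits 1, so not a primitive root.
g = 3: 3^11 ≡ 1 — hits 1, so not a primitive root.
g = 4: 4^11 ≡ 1 — hits 1, so not a primitive root.
g = 5: 5^11 ≡ 22; 5^2 ≡ 2 — none is 1, so 5 is a primitive root.
So 5 is the smallest generator of (Z/23Z)^×.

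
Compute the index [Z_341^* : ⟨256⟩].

Since 256 ∈ (Z/341Z)^×, its order divides φ(341) = φ(11·31) = (11−1)·(31−1) = 10·30 = 300 = 2^2 · 3 · 5^2.
Divisors of 300: 1, 2, 3, 4, 5, 6, 10, 12, 15, 20, 25, 30, 50, 60, 75, 100, 150, 300.
Check 256^d mod 341 for each divisor in increasing order:
256^1 ≡ 256
256^2 ≡ 64
256^3 ≡ 16
256^4 ≡ 4
256^5 ≡ 1
Thus |⟨256⟩| = ord(256) = 5.
Index = |(Z/341Z)^×| / |⟨256⟩| = 300 / 5 = 60.

60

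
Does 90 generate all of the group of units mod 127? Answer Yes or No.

φ(127) = 127 − 1 = 126 = 2 · 3^2 · 7.
Test 90^(126/q) mod 127 for each prime factor q of 126:
90^63 ≡ 126 (mod 127)  [q = 2: ≢ 1 ✓]
90^42 ≡ 19 (mod 127)  [q = 3: ≢ 1 ✓]
90^18 ≡ 1 (mod 127)  [q = 7: ≡ 1 ✗]
Since 90^18 ≡ 1, the order of 90 divides 18 < 126, so 90 is not a primitive root.

No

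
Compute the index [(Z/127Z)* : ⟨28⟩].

7

By Lagrange's theorem, ord_127(28) divides φ(127) = 127 − 1 = 126 = 2 · 3^2 · 7.
Divisors of 126: 1, 2, 3, 6, 7, 9, 14, 18, 21, 42, 63, 126.
Check 28^d mod 127 for each divisor in increasing order:
28^1 ≡ 28 (mod 127)
28^2 ≡ 22 (mod 127)
28^3 ≡ 108 (mod 127)
28^6 ≡ 107 (mod 127)
28^7 ≡ 75 (mod 127)
28^9 ≡ 126 (mod 127)
28^14 ≡ 37 (mod 127)
28^18 ≡ 1 (mod 127) ✓
Thus |⟨28⟩| = ord(28) = 18.
The index is φ(127) / ord(28) = 126 / 18 = 7.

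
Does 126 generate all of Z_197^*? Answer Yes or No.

Yes

φ(197) = 197 − 1 = 196 = 2^2 · 7^2.
It suffices to check that the order of 126 is not a proper divisor of 196: compute 126^(196/q) for q ∈ {2, 7}.
126^98 ≡ 196 (mod 197)  [q = 2: ≢ 1 ✓]
126^28 ≡ 114 (mod 197)  [q = 7: ≢ 1 ✓]
All checks pass, so 126 has order 196 and is a primitive root modulo 197.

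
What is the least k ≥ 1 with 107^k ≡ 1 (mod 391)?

176

The order of 107 must divide φ(391) = φ(17·23) = (17−1)·(23−1) = 16·22 = 352 = 2^5 · 11.
Divisors of 352: 1, 2, 4, 8, 11, 16, 22, 32, 44, 88, 176, 352.
Compute 107^d (mod 391) for the divisors d until we hit 1:
107^1 ≡ 107 (mod 391)
107^2 ≡ 110 (mod 391)
107^4 ≡ 370 (mod 391)
107^8 ≡ 50 (mod 391)
107^11 ≡ 45 (mod 391)
107^16 ≡ 154 (mod 391)
107^22 ≡ 70 (mod 391)
107^32 ≡ 256 (mod 391)
107^44 ≡ 208 (mod 391)
107^88 ≡ 254 (mod 391)
107^176 ≡ 1 (mod 391) ✓
Therefore the multiplicative order of 107 modulo 391 is 176.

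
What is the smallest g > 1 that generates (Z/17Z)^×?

φ(17) = 17 − 1 = 16 = 2^4.
Test candidates g = 2, 3, … against the prime factors q ∈ {2} of φ(17): g is a generator iff g^(16/q) ≢ 1 for every such q.
g = 2: 2^8 ≡ 1 — hits 1, so not a primitive root.
g = 3: 3^8 ≡ 16 — none is 1, so 3 is a primitive root.
So 3 is the smallest generator of (Z/17Z)^×.

3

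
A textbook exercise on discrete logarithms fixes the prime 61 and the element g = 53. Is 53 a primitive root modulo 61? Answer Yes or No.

No

φ(61) = 61 − 1 = 60 = 2^2 · 3 · 5.
Test 53^(60/q) mod 61 for each prime factor q of 60:
53^30 ≡ 60 (mod 61)  [q = 2: ≢ 1 ✓]
53^20 ≡ 1 (mod 61)  [q = 3: ≡ 1 ✗]
53^12 ≡ 58 (mod 61)  [q = 5: ≢ 1 ✓]
Since 53^20 ≡ 1, the order of 53 divides 20 < 60, so 53 is not a primitive root.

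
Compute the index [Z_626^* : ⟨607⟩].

24

Since 607 ∈ (Z/626Z)^×, its order divides φ(626) = φ(2)·φ(313) = 1·312 = 312 = 2^3 · 3 · 13.
Divisors of 312: 1, 2, 3, 4, 6, 8, 12, 13, 24, 26, 39, 52, 78, 104, 156, 312.
Compute 607^d (mod 626) for the divisors d until we hit 1:
607^1 ≡ 607
607^2 ≡ 361
607^3 ≡ 27
607^4 ≡ 113
607^6 ≡ 103
607^8 ≡ 249
607^12 ≡ 593
607^13 ≡ 1
The order of 607 is 13, so the subgroup it generates has 13 elements.
[(Z/626Z)^× : ⟨607⟩] = 312/13 = 24.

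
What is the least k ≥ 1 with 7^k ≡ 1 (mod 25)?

ord(7) | φ(25) = φ(5^2) = 5·(5−1) = 20 = 2^2 · 5.
Divisors of 20: 1, 2, 4, 5, 10, 20.
Test each divisor d:
7^1 ≡ 7 (mod 25)
7^2 ≡ 24 (mod 25)
7^4 ≡ 1 (mod 25) ✓
Therefore the multiplicative order of 7 modulo 25 is 4.

4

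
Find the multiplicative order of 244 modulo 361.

171

The order of 244 must divide φ(361) = φ(19^2) = 19·(19−1) = 342 = 2 · 3^2 · 19.
Divisors of 342: 1, 2, 3, 6, 9, 18, 19, 38, 57, 114, 171, 342.
Test each divisor d:
244^1 ≡ 244
244^2 ≡ 332
244^3 ≡ 144
244^6 ≡ 159
244^9 ≡ 153
244^18 ≡ 305
244^19 ≡ 54
244^38 ≡ 28
244^57 ≡ 68
244^114 ≡ 292
244^171 ≡ 1
Hence ord(244) = 171.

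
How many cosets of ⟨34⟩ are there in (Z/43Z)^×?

By Lagrange's theorem, ord_43(34) divides φ(43) = 43 − 1 = 42 = 2 · 3 · 7.
Divisors of 42: 1, 2, 3, 6, 7, 14, 21, 42.
Compute 34^d (mod 43) for the divisors d until we hit 1:
34^1 ≡ 34 (mod 43)
34^2 ≡ 38 (mod 43)
34^3 ≡ 2 (mod 43)
34^6 ≡ 4 (mod 43)
34^7 ≡ 7 (mod 43)
34^14 ≡ 6 (mod 43)
34^21 ≡ 42 (mod 43)
34^42 ≡ 1 (mod 43) ✓
Thus |⟨34⟩| = ord(34) = 42.
The index is φ(43) / ord(34) = 42 / 42 = 1.

1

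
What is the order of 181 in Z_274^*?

ord(181) | φ(274) = φ(2)·φ(137) = 1·136 = 136 = 2^3 · 17.
Divisors of 136: 1, 2, 4, 8, 17, 34, 68, 136.
Test each divisor d:
181^1 ≡ 181 (mod 274)
181^2 ≡ 155 (mod 274)
181^4 ≡ 187 (mod 274)
181^8 ≡ 171 (mod 274)
181^17 ≡ 37 (mod 274)
181^34 ≡ 273 (mod 274)
181^68 ≡ 1 (mod 274) ✓
So ord_274(181) = 68.

68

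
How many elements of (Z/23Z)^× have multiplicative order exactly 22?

10

φ(23) = 23 − 1 = 22 = 2 · 11.
Since (Z/23Z)^× is cyclic of order 22, the number of elements of order d is φ(d) when d | 22 and 0 otherwise.
22 = 2 · 11 divides 22, and φ(22) = 10.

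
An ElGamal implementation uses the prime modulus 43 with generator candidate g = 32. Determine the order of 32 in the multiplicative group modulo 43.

14

By Lagrange's theorem, ord_43(32) divides φ(43) = 43 − 1 = 42 = 2 · 3 · 7.
Divisors of 42: 1, 2, 3, 6, 7, 14, 21, 42.
Test each divisor d:
32^1 ≡ 32 (mod 43)
32^2 ≡ 35 (mod 43)
32^3 ≡ 2 (mod 43)
32^6 ≡ 4 (mod 43)
32^7 ≡ 42 (mod 43)
32^14 ≡ 1 (mod 43) ✓
Hence ord(32) = 14.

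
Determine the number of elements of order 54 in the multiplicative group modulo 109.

φ(109) = 109 − 1 = 108 = 2^2 · 3^3.
(Z/109Z)^× is cyclic (|G| = 108); a cyclic group of order m has exactly φ(d) elements of each order d | m, and none otherwise.
54 = 2 · 3^3 divides 108, and φ(54) = 18.

18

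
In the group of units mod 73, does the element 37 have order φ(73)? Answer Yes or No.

No

φ(73) = 73 − 1 = 72 = 2^3 · 3^2.
Test 37^(72/q) mod 73 for each prime factor q of 72:
37^36 ≡ 1 (mod 73)  [q = 2: ≡ 1 ✗]
37^24 ≡ 8 (mod 73)  [q = 3: ≢ 1 ✓]
The check at q = 2 fails, so 37 generates a proper subgroup.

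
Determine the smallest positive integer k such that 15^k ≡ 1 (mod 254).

63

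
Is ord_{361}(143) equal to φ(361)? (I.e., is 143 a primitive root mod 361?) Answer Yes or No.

Yes

φ(361) = φ(19^2) = 19·(19−1) = 342 = 2 · 3^2 · 19.
An element g generates (Z/361Z)^× iff g^(342/q) ≢ 1 (mod 361) for each prime q ∈ {2, 3, 19}.
143^171 ≡ 360 (mod 361)  [q = 2: ≢ 1 ✓]
143^114 ≡ 68 (mod 361)  [q = 3: ≢ 1 ✓]
143^18 ≡ 20 (mod 361)  [q = 19: ≢ 1 ✓]
Every test exponent gives a nontrivial residue, hence 143 generates the full group.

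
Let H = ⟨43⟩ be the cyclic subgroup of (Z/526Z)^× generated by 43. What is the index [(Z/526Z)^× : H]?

Since 43 ∈ (Z/526Z)^×, its order divides φ(526) = φ(2)·φ(263) = 1·262 = 262 = 2 · 131.
Divisors of 262: 1, 2, 131, 262.
Check 43^d mod 526 for each divisor in increasing order:
43^1 ≡ 43 (mod 526)
43^2 ≡ 271 (mod 526)
43^131 ≡ 1 (mod 526) ✓
Thus |⟨43⟩| = ord(43) = 131.
The index is φ(526) / ord(43) = 262 / 131 = 2.

2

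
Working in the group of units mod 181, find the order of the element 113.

By Lagrange's theorem, ord_181(113) divides φ(181) = 181 − 1 = 180 = 2^2 · 3^2 · 5.
Divisors of 180: 1, 2, 3, 4, 5, 6, 9, 10, 12, 15, 18, 20, 30, 36, 45, 60, 90, 180.
Compute 113^d (mod 181) for the divisors d until we hit 1:
113^1 ≡ 113
113^2 ≡ 99
113^3 ≡ 146
113^4 ≡ 27
113^5 ≡ 155
113^6 ≡ 139
113^9 ≡ 22
113^10 ≡ 133
113^12 ≡ 135
113^15 ≡ 162
113^18 ≡ 122
113^20 ≡ 132
113^30 ≡ 180
113^36 ≡ 42
113^45 ≡ 19
113^60 ≡ 1
Therefore the multiplicative order of 113 modulo 181 is 60.

60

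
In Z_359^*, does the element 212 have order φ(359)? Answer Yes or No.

Yes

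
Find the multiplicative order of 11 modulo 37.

6

The order of 11 must divide φ(37) = 37 − 1 = 36 = 2^2 · 3^2.
Divisors of 36: 1, 2, 3, 4, 6, 9, 12, 18, 36.
Check 11^d mod 37 for each divisor in increasing order:
11^1 ≡ 11
11^2 ≡ 10
11^3 ≡ 36
11^4 ≡ 26
11^6 ≡ 1
Therefore the multiplicative order of 11 modulo 37 is 6.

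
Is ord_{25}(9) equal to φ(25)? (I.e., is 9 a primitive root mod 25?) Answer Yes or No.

No

φ(25) = φ(5^2) = 5·(5−1) = 20 = 2^2 · 5.
Test 9^(20/q) mod 25 for each prime factor q of 20:
9^10 ≡ 1 (mod 25)  [q = 2: ≡ 1 ✗]
9^4 ≡ 11 (mod 25)  [q = 5: ≢ 1 ✓]
9^10 ≡ 1 shows ord(9) | 10, strictly less than φ(25); not a primitive root.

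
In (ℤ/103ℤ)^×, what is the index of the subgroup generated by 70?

ord(70) | φ(103) = 103 − 1 = 102 = 2 · 3 · 17.
Divisors of 102: 1, 2, 3, 6, 17, 34, 51, 102.
Check 70^d mod 103 for each divisor in increasing order:
70^1 ≡ 70
70^2 ≡ 59
70^3 ≡ 10
70^6 ≡ 100
70^17 ≡ 57
70^34 ≡ 56
70^51 ≡ 102
70^102 ≡ 1
The order of 70 is 102, so the subgroup it generates has 102 elements.
Index = |(Z/103Z)^×| / |⟨70⟩| = 102 / 102 = 1.

1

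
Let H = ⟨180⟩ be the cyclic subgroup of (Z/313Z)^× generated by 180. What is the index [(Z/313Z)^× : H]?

3

ord(180) | φ(313) = 313 − 1 = 312 = 2^3 · 3 · 13.
Divisors of 312: 1, 2, 3, 4, 6, 8, 12, 13, 24, 26, 39, 52, 78, 104, 156, 312.
Check 180^d mod 313 for each divisor in increasing order:
180^1 ≡ 180 (mod 313)
180^2 ≡ 161 (mod 313)
180^3 ≡ 184 (mod 313)
180^4 ≡ 255 (mod 313)
180^6 ≡ 52 (mod 313)
180^8 ≡ 234 (mod 313)
180^12 ≡ 200 (mod 313)
180^13 ≡ 5 (mod 313)
180^24 ≡ 249 (mod 313)
180^26 ≡ 25 (mod 313)
180^39 ≡ 125 (mod 313)
180^52 ≡ 312 (mod 313)
180^78 ≡ 288 (mod 313)
180^104 ≡ 1 (mod 313) ✓
So ord_313(180) = 104, hence |⟨180⟩| = 104.
[(Z/313Z)^× : ⟨180⟩] = 312/104 = 3.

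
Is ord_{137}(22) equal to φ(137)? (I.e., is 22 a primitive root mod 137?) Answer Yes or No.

No

φ(137) = 137 − 1 = 136 = 2^3 · 17.
Test 22^(136/q) mod 137 for each prime factor q of 136:
22^68 ≡ 1 (mod 137)  [q = 2: ≡ 1 ✗]
22^8 ≡ 59 (mod 137)  [q = 17: ≢ 1 ✓]
Since 22^68 ≡ 1, the order of 22 divides 68 < 136, so 22 is not a primitive root.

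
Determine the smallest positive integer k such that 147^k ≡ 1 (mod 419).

ord(147) | φ(419) = 419 − 1 = 418 = 2 · 11 · 19.
Divisors of 418: 1, 2, 11, 19, 22, 38, 209, 418.
Test each divisor d:
147^1 ≡ 147 (mod 419)
147^2 ≡ 240 (mod 419)
147^11 ≡ 136 (mod 419)
147^19 ≡ 300 (mod 419)
147^22 ≡ 60 (mod 419)
147^38 ≡ 334 (mod 419)
147^209 ≡ 1 (mod 419) ✓
Therefore the multiplicative order of 147 modulo 419 is 209.

209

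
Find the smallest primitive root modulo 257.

φ(257) = 257 − 1 = 256 = 2^8.
g is a primitive root iff g^(256/q) ≢ 1 (mod 257) for each prime q ∈ {2}.
g = 2: 2^128 ≡ 1 — hits 1, so not a primitive root.
g = 3: 3^128 ≡ 256 — none is 1, so 3 is a primitive root.
Hence the least primitive root of 257 is 3.

3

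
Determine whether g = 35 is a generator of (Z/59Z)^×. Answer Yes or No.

φ(59) = 59 − 1 = 58 = 2 · 29.
An element g generates (Z/59Z)^× iff g^(58/q) ≢ 1 (mod 59) for each prime q ∈ {2, 29}.
35^29 ≡ 1 (mod 59)  [q = 2: ≡ 1 ✗]
35^2 ≡ 45 (mod 59)  [q = 29: ≢ 1 ✓]
Since 35^29 ≡ 1, the order of 35 divides 29 < 58, so 35 is not a primitive root.

No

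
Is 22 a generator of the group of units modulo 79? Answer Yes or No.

No

φ(79) = 79 − 1 = 78 = 2 · 3 · 13.
Test 22^(78/q) mod 79 for each prime factor q of 78:
22^39 ≡ 1 (mod 79)  [q = 2: ≡ 1 ✗]
22^26 ≡ 1 (mod 79)  [q = 3: ≡ 1 ✗]
22^6 ≡ 52 (mod 79)  [q = 13: ≢ 1 ✓]
Since 22^39 ≡ 1, the order of 22 divides 39 < 78, so 22 is not a primitive root.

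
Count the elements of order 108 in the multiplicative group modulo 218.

36

φ(218) = φ(2)·φ(109) = 1·108 = 108 = 2^2 · 3^3.
In a cyclic group of order 108, there are φ(d) elements of order d for each divisor d of 108, and zero for non-divisors.
108 = 2^2 · 3^3 divides 108, and φ(108) = 36.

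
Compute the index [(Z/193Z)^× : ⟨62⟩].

By Lagrange's theorem, ord_193(62) divides φ(193) = 193 − 1 = 192 = 2^6 · 3.
Divisors of 192: 1, 2, 3, 4, 6, 8, 12, 16, 24, 32, 48, 64, 96, 192.
Evaluate successive powers at the divisors of 192:
62^1 ≡ 62 (mod 193)
62^2 ≡ 177 (mod 193)
62^3 ≡ 166 (mod 193)
62^4 ≡ 63 (mod 193)
62^6 ≡ 150 (mod 193)
62^8 ≡ 109 (mod 193)
62^12 ≡ 112 (mod 193)
62^16 ≡ 108 (mod 193)
62^24 ≡ 192 (mod 193)
62^32 ≡ 84 (mod 193)
62^48 ≡ 1 (mod 193) ✓
Thus |⟨62⟩| = ord(62) = 48.
Index = |(Z/193Z)^×| / |⟨62⟩| = 192 / 48 = 4.

4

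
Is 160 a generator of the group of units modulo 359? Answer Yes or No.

φ(359) = 359 − 1 = 358 = 2 · 179.
Test 160^(358/q) mod 359 for each prime factor q of 358:
160^179 ≡ 1 (mod 359)  [q = 2: ≡ 1 ✗]
160^2 ≡ 111 (mod 359)  [q = 179: ≢ 1 ✓]
Since 160^179 ≡ 1, the order of 160 divides 179 < 358, so 160 is not a primitive root.

No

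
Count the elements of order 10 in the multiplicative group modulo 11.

4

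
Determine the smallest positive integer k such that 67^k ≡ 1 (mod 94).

46

ord(67) | φ(94) = φ(2)·φ(47) = 1·46 = 46 = 2 · 23.
Divisors of 46: 1, 2, 23, 46.
Evaluate successive powers at the divisors of 46:
67^1 ≡ 67 (mod 94)
67^2 ≡ 71 (mod 94)
67^23 ≡ 93 (mod 94)
67^46 ≡ 1 (mod 94) ✓
The smallest such exponent is 46, so the order of 67 is 46.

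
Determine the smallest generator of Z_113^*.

3

φ(113) = 113 − 1 = 112 = 2^4 · 7.
g is a primitive root iff g^(112/q) ≢ 1 (mod 113) for each prime q ∈ {2, 7}.
g = 2: 2^56 ≡ 1 — hits 1, so not a primitive root.
g = 3: 3^56 ≡ 112; 3^16 ≡ 49 — none is 1, so 3 is a primitive root.
Hence the least primitive root of 113 is 3.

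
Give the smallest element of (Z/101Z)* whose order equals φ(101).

2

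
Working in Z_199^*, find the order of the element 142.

198

By Lagrange's theorem, ord_199(142) divides φ(199) = 199 − 1 = 198 = 2 · 3^2 · 11.
Divisors of 198: 1, 2, 3, 6, 9, 11, 18, 22, 33, 66, 99, 198.
Check 142^d mod 199 for each divisor in increasing order:
142^1 ≡ 142 (mod 199)
142^2 ≡ 65 (mod 199)
142^3 ≡ 76 (mod 199)
142^6 ≡ 5 (mod 199)
142^9 ≡ 181 (mod 199)
142^11 ≡ 24 (mod 199)
142^18 ≡ 125 (mod 199)
142^22 ≡ 178 (mod 199)
142^33 ≡ 93 (mod 199)
142^66 ≡ 92 (mod 199)
142^99 ≡ 198 (mod 199)
142^198 ≡ 1 (mod 199) ✓
The smallest such exponent is 198, so the order of 142 is 198.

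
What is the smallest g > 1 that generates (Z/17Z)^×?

3

φ(17) = 17 − 1 = 16 = 2^4.
Test candidates g = 2, 3, … against the prime factors q ∈ {2} of φ(17): g is a generator iff g^(16/q) ≢ 1 for every such q.
g = 2: 2^8 ≡ 1 — hits 1, so not a primitive root.
g = 3: 3^8 ≡ 16 — none is 1, so 3 is a primitive root.
So 3 is the smallest generator of (Z/17Z)^×.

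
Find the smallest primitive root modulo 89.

3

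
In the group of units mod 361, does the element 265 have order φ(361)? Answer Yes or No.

φ(361) = φ(19^2) = 19·(19−1) = 342 = 2 · 3^2 · 19.
Test 265^(342/q) mod 361 for each prime factor q of 342:
265^171 ≡ 360 (mod 361)  [q = 2: ≢ 1 ✓]
265^114 ≡ 1 (mod 361)  [q = 3: ≡ 1 ✗]
265^18 ≡ 267 (mod 361)  [q = 19: ≢ 1 ✓]
The check at q = 3 fails, so 265 generates a proper subgroup.

No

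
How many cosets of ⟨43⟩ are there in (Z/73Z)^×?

Since 43 ∈ (Z/73Z)^×, its order divides φ(73) = 73 − 1 = 72 = 2^3 · 3^2.
Divisors of 72: 1, 2, 3, 4, 6, 8, 9, 12, 18, 24, 36, 72.
Evaluate successive powers at the divisors of 72:
43^1 ≡ 43
43^2 ≡ 24
43^3 ≡ 10
43^4 ≡ 65
43^6 ≡ 27
43^8 ≡ 64
43^9 ≡ 51
43^12 ≡ 72
43^18 ≡ 46
43^24 ≡ 1
The order of 43 is 24, so the subgroup it generates has 24 elements.
[(Z/73Z)^× : ⟨43⟩] = 72/24 = 3.

3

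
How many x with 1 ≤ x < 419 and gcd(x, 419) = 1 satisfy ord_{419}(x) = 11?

10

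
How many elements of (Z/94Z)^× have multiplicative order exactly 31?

φ(94) = φ(2)·φ(47) = 1·46 = 46 = 2 · 23.
(Z/94Z)^× is cyclic (|G| = 46); a cyclic group of order m has exactly φ(d) elements of each order d | m, and none otherwise.
Here 46 is not a multiple of 31, so there are no elements of order 31.

0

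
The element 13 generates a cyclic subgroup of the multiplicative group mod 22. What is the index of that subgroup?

ord(13) | φ(22) = φ(2)·φ(11) = 1·10 = 10 = 2 · 5.
Divisors of 10: 1, 2, 5, 10.
Check 13^d mod 22 for each divisor in increasing order:
13^1 ≡ 13 (mod 22)
13^2 ≡ 15 (mod 22)
13^5 ≡ 21 (mod 22)
13^10 ≡ 1 (mod 22) ✓
The order of 13 is 10, so the subgroup it generates has 10 elements.
The index is φ(22) / ord(13) = 10 / 10 = 1.

1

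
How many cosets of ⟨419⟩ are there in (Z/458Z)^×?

By Lagrange's theorem, ord_458(419) divides φ(458) = φ(2)·φ(229) = 1·228 = 228 = 2^2 · 3 · 19.
Divisors of 228: 1, 2, 3, 4, 6, 12, 19, 38, 57, 76, 114, 228.
Evaluate successive powers at the divisors of 228:
419^1 ≡ 419
419^2 ≡ 147
419^3 ≡ 221
419^4 ≡ 83
419^6 ≡ 293
419^12 ≡ 203
419^19 ≡ 89
419^38 ≡ 135
419^57 ≡ 107
419^76 ≡ 363
419^114 ≡ 457
419^228 ≡ 1
So ord_458(419) = 228, hence |⟨419⟩| = 228.
[(Z/458Z)^× : ⟨419⟩] = 228/228 = 1.

1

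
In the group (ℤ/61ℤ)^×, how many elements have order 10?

4

φ(61) = 61 − 1 = 60 = 2^2 · 3 · 5.
(Z/61Z)^× is cyclic (|G| = 60); a cyclic group of order m has exactly φ(d) elements of each order d | m, and none otherwise.
10 = 2 · 5 divides 60, and φ(10) = 4.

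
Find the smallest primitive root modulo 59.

φ(59) = 59 − 1 = 58 = 2 · 29.
g is a primitive root iff g^(58/q) ≢ 1 (mod 59) for each prime q ∈ {2, 29}.
g = 2: 2^29 ≡ 58; 2^2 ≡ 4 — none is 1, so 2 is a primitive root.
So 2 is the smallest generator of (Z/59Z)^×.

2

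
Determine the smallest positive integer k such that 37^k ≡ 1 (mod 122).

20

The order of 37 must divide φ(122) = φ(2)·φ(61) = 1·60 = 60 = 2^2 · 3 · 5.
Divisors of 60: 1, 2, 3, 4, 5, 6, 10, 12, 15, 20, 30, 60.
Compute 37^d (mod 122) for the divisors d until we hit 1:
37^1 ≡ 37
37^2 ≡ 27
37^3 ≡ 23
37^4 ≡ 119
37^5 ≡ 11
37^6 ≡ 41
37^10 ≡ 121
37^12 ≡ 95
37^15 ≡ 111
37^20 ≡ 1
The smallest such exponent is 20, so the order of 37 is 20.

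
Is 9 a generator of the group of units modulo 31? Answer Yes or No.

φ(31) = 31 − 1 = 30 = 2 · 3 · 5.
It suffices to check that the order of 9 is not a proper divisor of 30: compute 9^(30/q) for q ∈ {2, 3, 5}.
9^15 ≡ 1 (mod 31)  [q = 2: ≡ 1 ✗]
9^10 ≡ 5 (mod 31)  [q = 3: ≢ 1 ✓]
9^6 ≡ 8 (mod 31)  [q = 5: ≢ 1 ✓]
9^15 ≡ 1 shows ord(9) | 15, strictly less than φ(31); not a primitive root.

No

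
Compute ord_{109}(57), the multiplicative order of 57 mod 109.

108

ord(57) | φ(109) = 109 − 1 = 108 = 2^2 · 3^3.
Divisors of 108: 1, 2, 3, 4, 6, 9, 12, 18, 27, 36, 54, 108.
Test each divisor d:
57^1 ≡ 57 (mod 109)
57^2 ≡ 88 (mod 109)
57^3 ≡ 2 (mod 109)
57^4 ≡ 5 (mod 109)
57^6 ≡ 4 (mod 109)
57^9 ≡ 8 (mod 109)
57^12 ≡ 16 (mod 109)
57^18 ≡ 64 (mod 109)
57^27 ≡ 76 (mod 109)
57^36 ≡ 63 (mod 109)
57^54 ≡ 108 (mod 109)
57^108 ≡ 1 (mod 109) ✓
Hence ord(57) = 108.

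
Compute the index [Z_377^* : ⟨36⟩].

8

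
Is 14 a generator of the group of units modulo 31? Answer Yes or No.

φ(31) = 31 − 1 = 30 = 2 · 3 · 5.
An element g generates (Z/31Z)^× iff g^(30/q) ≢ 1 (mod 31) for each prime q ∈ {2, 3, 5}.
14^15 ≡ 1 (mod 31)  [q = 2: ≡ 1 ✗]
14^10 ≡ 25 (mod 31)  [q = 3: ≢ 1 ✓]
14^6 ≡ 8 (mod 31)  [q = 5: ≢ 1 ✓]
The check at q = 2 fails, so 14 generates a proper subgroup.

No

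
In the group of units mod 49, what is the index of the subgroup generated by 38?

The order of 38 must divide φ(49) = φ(7^2) = 7·(7−1) = 42 = 2 · 3 · 7.
Divisors of 42: 1, 2, 3, 6, 7, 14, 21, 42.
Test each divisor d:
38^1 ≡ 38 (mod 49)
38^2 ≡ 23 (mod 49)
38^3 ≡ 41 (mod 49)
38^6 ≡ 15 (mod 49)
38^7 ≡ 31 (mod 49)
38^14 ≡ 30 (mod 49)
38^21 ≡ 48 (mod 49)
38^42 ≡ 1 (mod 49) ✓
The order of 38 is 42, so the subgroup it generates has 42 elements.
The index is φ(49) / ord(38) = 42 / 42 = 1.

1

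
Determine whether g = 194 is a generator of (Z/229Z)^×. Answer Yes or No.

φ(229) = 229 − 1 = 228 = 2^2 · 3 · 19.
It suffices to check that the order of 194 is not a proper divisor of 228: compute 194^(228/q) for q ∈ {2, 3, 19}.
194^114 ≡ 228 (mod 229)  [q = 2: ≢ 1 ✓]
194^76 ≡ 134 (mod 229)  [q = 3: ≢ 1 ✓]
194^12 ≡ 104 (mod 229)  [q = 19: ≢ 1 ✓]
Every test exponent gives a nontrivial residue, hence 194 generates the full group.

Yes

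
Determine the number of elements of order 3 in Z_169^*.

2

φ(169) = φ(13^2) = 13·(13−1) = 156 = 2^2 · 3 · 13.
(Z/169Z)^× is cyclic (|G| = 156); a cyclic group of order m has exactly φ(d) elements of each order d | m, and none otherwise.
3 | 156, and φ(3) = 3 − 1 = 2.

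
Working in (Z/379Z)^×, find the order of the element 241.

14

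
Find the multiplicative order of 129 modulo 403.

6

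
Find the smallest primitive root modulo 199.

3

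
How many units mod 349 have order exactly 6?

2

φ(349) = 349 − 1 = 348 = 2^2 · 3 · 29.
Since (Z/349Z)^× is cyclic of order 348, the number of elements of order d is φ(d) when d | 348 and 0 otherwise.
6 = 2 · 3 divides 348, and φ(6) = 2.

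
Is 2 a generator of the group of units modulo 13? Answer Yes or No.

φ(13) = 13 − 1 = 12 = 2^2 · 3.
Test 2^(12/q) mod 13 for each prime factor q of 12:
2^6 ≡ 12 (mod 13)  [q = 2: ≢ 1 ✓]
2^4 ≡ 3 (mod 13)  [q = 3: ≢ 1 ✓]
All checks pass, so 2 has order 12 and is a primitive root modulo 13.

Yes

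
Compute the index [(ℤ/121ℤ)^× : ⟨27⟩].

By Lagrange's theorem, ord_121(27) divides φ(121) = φ(11^2) = 11·(11−1) = 110 = 2 · 5 · 11.
Divisors of 110: 1, 2, 5, 10, 11, 22, 55, 110.
Test each divisor d:
27^1 ≡ 27
27^2 ≡ 3
27^5 ≡ 1
The order of 27 is 5, so the subgroup it generates has 5 elements.
Index = |(Z/121Z)^×| / |⟨27⟩| = 110 / 5 = 22.

22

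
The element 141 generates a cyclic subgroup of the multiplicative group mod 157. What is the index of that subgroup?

6

Since 141 ∈ (Z/157Z)^×, its order divides φ(157) = 157 − 1 = 156 = 2^2 · 3 · 13.
Divisors of 156: 1, 2, 3, 4, 6, 12, 13, 26, 39, 52, 78, 156.
Evaluate successive powers at the divisors of 156:
141^1 ≡ 141 (mod 157)
141^2 ≡ 99 (mod 157)
141^3 ≡ 143 (mod 157)
141^4 ≡ 67 (mod 157)
141^6 ≡ 39 (mod 157)
141^12 ≡ 108 (mod 157)
141^13 ≡ 156 (mod 157)
141^26 ≡ 1 (mod 157) ✓
Thus |⟨141⟩| = ord(141) = 26.
Index = |(Z/157Z)^×| / |⟨141⟩| = 156 / 26 = 6.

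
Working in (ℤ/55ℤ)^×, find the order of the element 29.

10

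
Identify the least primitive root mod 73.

φ(73) = 73 − 1 = 72 = 2^3 · 3^2.
Test candidates g = 2, 3, … against the prime factors q ∈ {2, 3} of φ(73): g is a generator iff g^(72/q) ≢ 1 for every such q.
g = 2: 2^36 ≡ 1 — hits 1, so not a primitive root.
g = 3: 3^36 ≡ 1 — hits 1, so not a primitive root.
g = 4: 4^36 ≡ 1 — hits 1, so not a primitive root.
g = 5: 5^36 ≡ 72; 5^24 ≡ 8 — none is 1, so 5 is a primitive root.
So 5 is the smallest generator of (Z/73Z)^×.

5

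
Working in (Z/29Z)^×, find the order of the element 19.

28

By Lagrange's theorem, ord_29(19) divides φ(29) = 29 − 1 = 28 = 2^2 · 7.
Divisors of 28: 1, 2, 4, 7, 14, 28.
Compute 19^d (mod 29) for the divisors d until we hit 1:
19^1 ≡ 19 (mod 29)
19^2 ≡ 13 (mod 29)
19^4 ≡ 24 (mod 29)
19^7 ≡ 12 (mod 29)
19^14 ≡ 28 (mod 29)
19^28 ≡ 1 (mod 29) ✓
Therefore the multiplicative order of 19 modulo 29 is 28.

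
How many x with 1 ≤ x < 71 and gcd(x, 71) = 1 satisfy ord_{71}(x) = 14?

6

φ(71) = 71 − 1 = 70 = 2 · 5 · 7.
(Z/71Z)^× is cyclic (|G| = 70); a cyclic group of order m has exactly φ(d) elements of each order d | m, and none otherwise.
14 = 2 · 7 divides 70, and φ(14) = 6.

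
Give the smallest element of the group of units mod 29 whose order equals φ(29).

2

φ(29) = 29 − 1 = 28 = 2^2 · 7.
g is a primitive root iff g^(28/q) ≢ 1 (mod 29) for each prime q ∈ {2, 7}.
g = 2: 2^14 ≡ 28; 2^4 ≡ 16 — none is 1, so 2 is a primitive root.
So 2 is the smallest generator of (Z/29Z)^×.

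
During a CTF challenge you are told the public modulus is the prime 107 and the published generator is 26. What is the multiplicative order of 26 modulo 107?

The order of 26 must divide φ(107) = 107 − 1 = 106 = 2 · 53.
Divisors of 106: 1, 2, 53, 106.
Test each divisor d:
26^1 ≡ 26 (mod 107)
26^2 ≡ 34 (mod 107)
26^53 ≡ 106 (mod 107)
26^106 ≡ 1 (mod 107) ✓
Hence ord(26) = 106.

106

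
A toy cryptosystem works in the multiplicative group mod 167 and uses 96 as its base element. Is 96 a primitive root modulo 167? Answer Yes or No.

φ(167) = 167 − 1 = 166 = 2 · 83.
An element g generates (Z/167Z)^× iff g^(166/q) ≢ 1 (mod 167) for each prime q ∈ {2, 83}.
96^83 ≡ 1 (mod 167)  [q = 2: ≡ 1 ✗]
96^2 ≡ 31 (mod 167)  [q = 83: ≢ 1 ✓]
Since 96^83 ≡ 1, the order of 96 divides 83 < 166, so 96 is not a primitive root.

No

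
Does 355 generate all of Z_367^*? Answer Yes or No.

No

φ(367) = 367 − 1 = 366 = 2 · 3 · 61.
An element g generates (Z/367Z)^× iff g^(366/q) ≢ 1 (mod 367) for each prime q ∈ {2, 3, 61}.
355^183 ≡ 1 (mod 367)  [q = 2: ≡ 1 ✗]
355^122 ≡ 83 (mod 367)  [q = 3: ≢ 1 ✓]
355^6 ≡ 72 (mod 367)  [q = 61: ≢ 1 ✓]
Since 355^183 ≡ 1, the order of 355 divides 183 < 366, so 355 is not a primitive root.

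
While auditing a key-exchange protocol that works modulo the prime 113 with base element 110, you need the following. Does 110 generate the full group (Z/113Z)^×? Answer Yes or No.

Yes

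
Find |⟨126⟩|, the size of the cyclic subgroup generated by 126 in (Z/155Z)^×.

5

The order of 126 must divide φ(155) = φ(5·31) = (5−1)·(31−1) = 4·30 = 120 = 2^3 · 3 · 5.
Divisors of 120: 1, 2, 3, 4, 5, 6, 8, 10, 12, 15, 20, 24, 30, 40, 60, 120.
Check 126^d mod 155 for each divisor in increasing order:
126^1 ≡ 126
126^2 ≡ 66
126^3 ≡ 101
126^4 ≡ 16
126^5 ≡ 1
So ord_155(126) = 5.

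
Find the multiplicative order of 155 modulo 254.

18

By Lagrange's theorem, ord_254(155) divides φ(254) = φ(2)·φ(127) = 1·126 = 126 = 2 · 3^2 · 7.
Divisors of 126: 1, 2, 3, 6, 7, 9, 14, 18, 21, 42, 63, 126.
Compute 155^d (mod 254) for the divisors d until we hit 1:
155^1 ≡ 155 (mod 254)
155^2 ≡ 149 (mod 254)
155^3 ≡ 235 (mod 254)
155^6 ≡ 107 (mod 254)
155^7 ≡ 75 (mod 254)
155^9 ≡ 253 (mod 254)
155^14 ≡ 37 (mod 254)
155^18 ≡ 1 (mod 254) ✓
Hence ord(155) = 18.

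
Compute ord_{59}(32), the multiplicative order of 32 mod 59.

58

Since 32 ∈ (Z/59Z)^×, its order divides φ(59) = 59 − 1 = 58 = 2 · 29.
Divisors of 58: 1, 2, 29, 58.
Compute 32^d (mod 59) for the divisors d until we hit 1:
32^1 ≡ 32 (mod 59)
32^2 ≡ 21 (mod 59)
32^29 ≡ 58 (mod 59)
32^58 ≡ 1 (mod 59) ✓
Therefore the multiplicative order of 32 modulo 59 is 58.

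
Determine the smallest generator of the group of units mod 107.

2

φ(107) = 107 − 1 = 106 = 2 · 53.
Test candidates g = 2, 3, … against the prime factors q ∈ {2, 53} of φ(107): g is a generator iff g^(106/q) ≢ 1 for every such q.
g = 2: 2^53 ≡ 106; 2^2 ≡ 4 — none is 1, so 2 is a primitive root.
The smallest primitive root modulo 107 is 2.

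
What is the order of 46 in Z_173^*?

The order of 46 must divide φ(173) = 173 − 1 = 172 = 2^2 · 43.
Divisors of 172: 1, 2, 4, 43, 86, 172.
Evaluate successive powers at the divisors of 172:
46^1 ≡ 46
46^2 ≡ 40
46^4 ≡ 43
46^43 ≡ 80
46^86 ≡ 172
46^172 ≡ 1
Therefore the multiplicative order of 46 modulo 173 is 172.

172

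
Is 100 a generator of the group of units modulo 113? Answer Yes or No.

φ(113) = 113 − 1 = 112 = 2^4 · 7.
Test 100^(112/q) mod 113 for each prime factor q of 112:
100^56 ≡ 1 (mod 113)  [q = 2: ≡ 1 ✗]
100^16 ≡ 49 (mod 113)  [q = 7: ≢ 1 ✓]
The check at q = 2 fails, so 100 generates a proper subgroup.

No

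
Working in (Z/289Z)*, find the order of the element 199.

272

ord(199) | φ(289) = φ(17^2) = 17·(17−1) = 272 = 2^4 · 17.
Divisors of 272: 1, 2, 4, 8, 16, 17, 34, 68, 136, 272.
Test each divisor d:
199^1 ≡ 199 (mod 289)
199^2 ≡ 8 (mod 289)
199^4 ≡ 64 (mod 289)
199^8 ≡ 50 (mod 289)
199^16 ≡ 188 (mod 289)
199^17 ≡ 131 (mod 289)
199^34 ≡ 110 (mod 289)
199^68 ≡ 251 (mod 289)
199^136 ≡ 288 (mod 289)
199^272 ≡ 1 (mod 289) ✓
Hence ord(199) = 272.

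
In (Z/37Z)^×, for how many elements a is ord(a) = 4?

φ(37) = 37 − 1 = 36 = 2^2 · 3^2.
In a cyclic group of order 36, there are φ(d) elements of order d for each divisor d of 36, and zero for non-divisors.
4 = 2^2 divides 36, and φ(4) = 2.

2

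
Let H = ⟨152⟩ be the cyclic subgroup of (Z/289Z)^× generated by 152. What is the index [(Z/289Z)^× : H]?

8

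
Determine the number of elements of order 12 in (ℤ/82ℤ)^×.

0

φ(82) = φ(2)·φ(41) = 1·40 = 40 = 2^3 · 5.
In a cyclic group of order 40, there are φ(d) elements of order d for each divisor d of 40, and zero for non-divisors.
12 does not divide 40, so no element of (Z/82Z)^× has order 12.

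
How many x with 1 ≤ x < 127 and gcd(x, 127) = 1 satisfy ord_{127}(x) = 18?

φ(127) = 127 − 1 = 126 = 2 · 3^2 · 7.
(Z/127Z)^× is cyclic (|G| = 126); a cyclic group of order m has exactly φ(d) elements of each order d | m, and none otherwise.
18 = 2 · 3^2 divides 126, and φ(18) = 6.

6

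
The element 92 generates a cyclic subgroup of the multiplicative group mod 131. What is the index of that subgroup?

5

The order of 92 must divide φ(131) = 131 − 1 = 130 = 2 · 5 · 13.
Divisors of 130: 1, 2, 5, 10, 13, 26, 65, 130.
Check 92^d mod 131 for each divisor in increasing order:
92^1 ≡ 92 (mod 131)
92^2 ≡ 80 (mod 131)
92^5 ≡ 86 (mod 131)
92^10 ≡ 60 (mod 131)
92^13 ≡ 130 (mod 131)
92^26 ≡ 1 (mod 131) ✓
So ord_131(92) = 26, hence |⟨92⟩| = 26.
The index is φ(131) / ord(92) = 130 / 26 = 5.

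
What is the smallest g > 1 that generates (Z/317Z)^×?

2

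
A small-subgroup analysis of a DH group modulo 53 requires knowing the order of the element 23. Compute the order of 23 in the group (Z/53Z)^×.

4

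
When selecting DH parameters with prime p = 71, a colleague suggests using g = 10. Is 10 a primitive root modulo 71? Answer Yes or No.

φ(71) = 71 − 1 = 70 = 2 · 5 · 7.
10 is a primitive root mod 71 iff 10^(φ(71)/q) ≢ 1 for every prime q | φ(71), i.e. q ∈ {2, 5, 7}.
10^35 ≡ 1 (mod 71)  [q = 2: ≡ 1 ✗]
10^14 ≡ 25 (mod 71)  [q = 5: ≢ 1 ✓]
10^10 ≡ 30 (mod 71)  [q = 7: ≢ 1 ✓]
10^35 ≡ 1 shows ord(10) | 35, strictly less than φ(71); not a primitive root.

No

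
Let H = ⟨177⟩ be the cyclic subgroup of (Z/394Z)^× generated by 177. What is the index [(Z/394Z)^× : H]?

7

Since 177 ∈ (Z/394Z)^×, its order divides φ(394) = φ(2)·φ(197) = 1·196 = 196 = 2^2 · 7^2.
Divisors of 196: 1, 2, 4, 7, 14, 28, 49, 98, 196.
Test each divisor d:
177^1 ≡ 177
177^2 ≡ 203
177^4 ≡ 233
177^7 ≡ 211
177^14 ≡ 393
177^28 ≡ 1
Thus |⟨177⟩| = ord(177) = 28.
Index = |(Z/394Z)^×| / |⟨177⟩| = 196 / 28 = 7.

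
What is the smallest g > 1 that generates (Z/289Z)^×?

3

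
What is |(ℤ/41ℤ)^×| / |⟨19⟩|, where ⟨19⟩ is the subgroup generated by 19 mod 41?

1

ord(19) | φ(41) = 41 − 1 = 40 = 2^3 · 5.
Divisors of 40: 1, 2, 4, 5, 8, 10, 20, 40.
Compute 19^d (mod 41) for the divisors d until we hit 1:
19^1 ≡ 19 (mod 41)
19^2 ≡ 33 (mod 41)
19^4 ≡ 23 (mod 41)
19^5 ≡ 27 (mod 41)
19^8 ≡ 37 (mod 41)
19^10 ≡ 32 (mod 41)
19^20 ≡ 40 (mod 41)
19^40 ≡ 1 (mod 41) ✓
So ord_41(19) = 40, hence |⟨19⟩| = 40.
The index is φ(41) / ord(19) = 40 / 40 = 1.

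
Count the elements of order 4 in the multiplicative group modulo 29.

2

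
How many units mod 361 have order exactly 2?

1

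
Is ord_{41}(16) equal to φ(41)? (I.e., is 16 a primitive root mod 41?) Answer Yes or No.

No

φ(41) = 41 − 1 = 40 = 2^3 · 5.
It suffices to check that the order of 16 is not a proper divisor of 40: compute 16^(40/q) for q ∈ {2, 5}.
16^20 ≡ 1 (mod 41)  [q = 2: ≡ 1 ✗]
16^8 ≡ 37 (mod 41)  [q = 5: ≢ 1 ✓]
The check at q = 2 fails, so 16 generates a proper subgroup.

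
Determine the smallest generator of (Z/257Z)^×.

3

φ(257) = 257 − 1 = 256 = 2^8.
g is a primitive root iff g^(256/q) ≢ 1 (mod 257) for each prime q ∈ {2}.
g = 2: 2^128 ≡ 1 — hits 1, so not a primitive root.
g = 3: 3^128 ≡ 256 — none is 1, so 3 is a primitive root.
Hence the least primitive root of 257 is 3.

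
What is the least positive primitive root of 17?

3

φ(17) = 17 − 1 = 16 = 2^4.
Test candidates g = 2, 3, … against the prime factors q ∈ {2} of φ(17): g is a generator iff g^(16/q) ≢ 1 for every such q.
g = 2: 2^8 ≡ 1 — hits 1, so not a primitive root.
g = 3: 3^8 ≡ 16 — none is 1, so 3 is a primitive root.
So 3 is the smallest generator of (Z/17Z)^×.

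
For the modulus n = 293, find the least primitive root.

2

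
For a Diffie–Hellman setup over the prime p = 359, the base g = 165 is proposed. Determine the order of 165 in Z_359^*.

179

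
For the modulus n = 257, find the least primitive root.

3

φ(257) = 257 − 1 = 256 = 2^8.
g is a primitive root iff g^(256/q) ≢ 1 (mod 257) for each prime q ∈ {2}.
g = 2: 2^128 ≡ 1 — hits 1, so not a primitive root.
g = 3: 3^128 ≡ 256 — none is 1, so 3 is a primitive root.
The smallest primitive root modulo 257 is 3.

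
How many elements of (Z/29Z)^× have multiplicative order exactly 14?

φ(29) = 29 − 1 = 28 = 2^2 · 7.
In a cyclic group of order 28, there are φ(d) elements of order d for each divisor d of 28, and zero for non-divisors.
14 = 2 · 7 divides 28, and φ(14) = 6.

6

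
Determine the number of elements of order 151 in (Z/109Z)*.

0

φ(109) = 109 − 1 = 108 = 2^2 · 3^3.
In a cyclic group of order 108, there are φ(d) elements of order d for each divisor d of 108, and zero for non-divisors.
151 does not divide 108, so no element of (Z/109Z)^× has order 151.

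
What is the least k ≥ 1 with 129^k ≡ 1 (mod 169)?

26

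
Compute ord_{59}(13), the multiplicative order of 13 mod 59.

ord(13) | φ(59) = 59 − 1 = 58 = 2 · 29.
Divisors of 58: 1, 2, 29, 58.
Evaluate successive powers at the divisors of 58:
13^1 ≡ 13 (mod 59)
13^2 ≡ 51 (mod 59)
13^29 ≡ 58 (mod 59)
13^58 ≡ 1 (mod 59) ✓
The smallest such exponent is 58, so the order of 13 is 58.

58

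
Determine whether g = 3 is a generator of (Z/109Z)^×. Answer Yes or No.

No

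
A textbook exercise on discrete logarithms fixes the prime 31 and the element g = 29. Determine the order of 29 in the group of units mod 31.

10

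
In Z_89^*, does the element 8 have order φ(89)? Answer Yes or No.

φ(89) = 89 − 1 = 88 = 2^3 · 11.
8 is a primitive root mod 89 iff 8^(φ(89)/q) ≢ 1 for every prime q | φ(89), i.e. q ∈ {2, 11}.
8^44 ≡ 1 (mod 89)  [q = 2: ≡ 1 ✗]
8^8 ≡ 4 (mod 89)  [q = 11: ≢ 1 ✓]
8^44 ≡ 1 shows ord(8) | 44, strictly less than φ(89); not a primitive root.

No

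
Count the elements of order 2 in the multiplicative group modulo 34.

φ(34) = φ(2)·φ(17) = 1·16 = 16 = 2^4.
Since (Z/34Z)^× is cyclic of order 16, the number of elements of order d is φ(d) when d | 16 and 0 otherwise.
2 | 16, and φ(2) = 2 − 1 = 1.

1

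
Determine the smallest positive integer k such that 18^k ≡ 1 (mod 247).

4

ord(18) | φ(247) = φ(13·19) = (13−1)·(19−1) = 12·18 = 216 = 2^3 · 3^3.
Divisors of 216: 1, 2, 3, 4, 6, 8, 9, 12, 18, 24, 27, 36, 54, 72, 108, 216.
Compute 18^d (mod 247) for the divisors d until we hit 1:
18^1 ≡ 18 (mod 247)
18^2 ≡ 77 (mod 247)
18^3 ≡ 151 (mod 247)
18^4 ≡ 1 (mod 247) ✓
Hence ord(18) = 4.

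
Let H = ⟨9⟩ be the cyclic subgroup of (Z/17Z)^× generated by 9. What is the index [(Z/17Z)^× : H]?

By Lagrange's theorem, ord_17(9) divides φ(17) = 17 − 1 = 16 = 2^4.
Divisors of 16: 1, 2, 4, 8, 16.
Compute 9^d (mod 17) for the divisors d until we hit 1:
9^1 ≡ 9
9^2 ≡ 13
9^4 ≡ 16
9^8 ≡ 1
The order of 9 is 8, so the subgroup it generates has 8 elements.
[(Z/17Z)^× : ⟨9⟩] = 16/8 = 2.

2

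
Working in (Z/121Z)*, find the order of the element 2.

110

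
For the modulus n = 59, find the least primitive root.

2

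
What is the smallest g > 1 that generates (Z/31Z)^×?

3

φ(31) = 31 − 1 = 30 = 2 · 3 · 5.
g is a primitive root iff g^(30/q) ≢ 1 (mod 31) for each prime q ∈ {2, 3, 5}.
g = 2: 2^15 ≡ 1 — hits 1, so not a primitive root.
g = 3: 3^15 ≡ 30; 3^10 ≡ 25; 3^6 ≡ 16 — none is 1, so 3 is a primitive root.
The smallest primitive root modulo 31 is 3.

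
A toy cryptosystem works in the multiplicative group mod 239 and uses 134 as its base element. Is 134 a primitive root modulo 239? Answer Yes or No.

No

φ(239) = 239 − 1 = 238 = 2 · 7 · 17.
It suffices to check that the order of 134 is not a proper divisor of 238: compute 134^(238/q) for q ∈ {2, 7, 17}.
134^119 ≡ 1 (mod 239)  [q = 2: ≡ 1 ✗]
134^34 ≡ 201 (mod 239)  [q = 7: ≢ 1 ✓]
134^14 ≡ 51 (mod 239)  [q = 17: ≢ 1 ✓]
134^119 ≡ 1 shows ord(134) | 119, strictly less than φ(239); not a primitive root.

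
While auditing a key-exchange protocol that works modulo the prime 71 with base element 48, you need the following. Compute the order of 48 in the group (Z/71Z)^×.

ord(48) | φ(71) = 71 − 1 = 70 = 2 · 5 · 7.
Divisors of 70: 1, 2, 5, 7, 10, 14, 35, 70.
Compute 48^d (mod 71) for the divisors d until we hit 1:
48^1 ≡ 48 (mod 71)
48^2 ≡ 32 (mod 71)
48^5 ≡ 20 (mod 71)
48^7 ≡ 1 (mod 71) ✓
So ord_71(48) = 7.

7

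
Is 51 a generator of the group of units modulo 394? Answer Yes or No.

No

φ(394) = φ(2)·φ(197) = 1·196 = 196 = 2^2 · 7^2.
An element g generates (Z/394Z)^× iff g^(196/q) ≢ 1 (mod 394) for each prime q ∈ {2, 7}.
51^98 ≡ 1 (mod 394)  [q = 2: ≡ 1 ✗]
51^28 ≡ 361 (mod 394)  [q = 7: ≢ 1 ✓]
Since 51^98 ≡ 1, the order of 51 divides 98 < 196, so 51 is not a primitive root.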